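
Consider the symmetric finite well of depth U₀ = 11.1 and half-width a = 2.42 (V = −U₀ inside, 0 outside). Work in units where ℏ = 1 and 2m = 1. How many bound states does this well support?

The dimensionless depth is z₀ = a√(2mU₀)/ℏ = 2.42 × √(11.10) = 8.063.
The even/odd transcendental equations gain one root per π/2 in z₀, giving N = 1 + ⌊2z₀/π⌋ = 1 + ⌊5.133⌋ = 6.

N = 6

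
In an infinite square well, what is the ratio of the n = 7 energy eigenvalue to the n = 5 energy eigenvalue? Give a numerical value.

Since E_n ∝ n², the ratio is (7/5)² = 1.96.

1.96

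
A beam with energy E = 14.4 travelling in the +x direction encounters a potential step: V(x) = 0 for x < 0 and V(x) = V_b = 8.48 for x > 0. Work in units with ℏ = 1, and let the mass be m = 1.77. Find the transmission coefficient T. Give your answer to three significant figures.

T = 0.952

On each side the TISE gives plane waves with k = √(2m(E − V))/ℏ: k₁ = √(2·1.77·14.4) = 7.140, k₂ = √(2·1.77·5.92) = 4.578.
Matching ψ and ψ′ at x = 0 gives r = (k₁ − k₂)/(k₁ + k₂), so R = r² = 0.04780 and T = 1 − R = 0.9522.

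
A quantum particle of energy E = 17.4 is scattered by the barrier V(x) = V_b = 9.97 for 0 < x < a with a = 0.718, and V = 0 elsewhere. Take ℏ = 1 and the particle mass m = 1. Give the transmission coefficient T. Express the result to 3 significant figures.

E > V_b: inside the barrier k₂ = √(2m(E − V_b))/ℏ = 3.855, k₂a = 2.768.
Matching at both interfaces gives T⁻¹ = 1 + V_b² sin²(k₂a) / [4E(E − V_b)] = 1.026, hence T = 0.975.

T = 0.975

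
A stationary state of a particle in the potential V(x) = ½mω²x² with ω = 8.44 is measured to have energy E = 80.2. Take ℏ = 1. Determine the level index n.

n = 9

Invert E_n = (n + ½)ℏω: n = E/ℏω − ½ = 9.002, so n = 9.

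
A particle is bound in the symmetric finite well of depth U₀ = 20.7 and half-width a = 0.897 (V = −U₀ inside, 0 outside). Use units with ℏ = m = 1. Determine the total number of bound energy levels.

Define the well-strength parameter z₀ = (a/ℏ)√(2mU₀) = 0.897 × √(2·1·20.7) = 5.772.
A new bound state (alternating even/odd) appears each time z₀ passes a multiple of π/2, so N = ⌊2z₀/π⌋ + 1 = ⌊3.674⌋ + 1 = 4.

N = 4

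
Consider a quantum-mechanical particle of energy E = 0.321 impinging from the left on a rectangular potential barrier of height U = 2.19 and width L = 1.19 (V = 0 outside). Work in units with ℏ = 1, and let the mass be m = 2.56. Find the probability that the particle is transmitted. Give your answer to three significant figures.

T = 0.00127

E < U: inside the barrier ψ ∝ e^{±κx} with κ = √(2m(U − E))/ℏ = 3.093.
κL = 3.681, sinh(κL) = 19.83.
Matching ψ, ψ′ at both faces gives T = [1 + U² sinh²(κL) / (4E(U − E))]⁻¹ = 1/787.2 = 0.00127.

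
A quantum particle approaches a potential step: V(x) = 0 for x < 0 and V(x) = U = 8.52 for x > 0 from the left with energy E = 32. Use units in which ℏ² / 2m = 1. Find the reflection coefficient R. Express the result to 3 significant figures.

The wavenumbers are k₁ = √(2mE)/ℏ = 5.657 on the left and k₂ = √(2m(E − U))/ℏ = 4.846 on the right.
Continuity of ψ and ψ′ at the step yields the reflection amplitude r = (k₁ − k₂)/(k₁ + k₂) = 0.07724; thus R = |r|² = 0.005966, T = 0.9940.

R = 0.00597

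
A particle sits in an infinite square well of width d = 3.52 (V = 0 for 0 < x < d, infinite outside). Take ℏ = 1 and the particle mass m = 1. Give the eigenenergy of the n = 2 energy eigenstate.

Requiring ψ(0) = ψ(d) = 0 quantises k = nπ/d, hence E_n = ℏ²k²/2m = n²π²ℏ²/(2md²).
E_2 = 2² × π² / (2 × 1 × 3.52²) = 1.593.

E = 1.59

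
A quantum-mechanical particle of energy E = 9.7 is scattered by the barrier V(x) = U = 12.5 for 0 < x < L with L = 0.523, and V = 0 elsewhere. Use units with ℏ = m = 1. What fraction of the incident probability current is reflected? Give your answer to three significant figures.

E < U: inside the barrier ψ ∝ e^{±κx} with κ = √(2m(U − E))/ℏ = 2.366.
κL = 1.238, sinh(κL) = 1.579.
The exact tunnelling result is T⁻¹ = 1 + U² sinh²(κL) / [4E(U − E)] = 4.585, so T = 0.218.
R = 1 − T = 0.782.

R = 0.782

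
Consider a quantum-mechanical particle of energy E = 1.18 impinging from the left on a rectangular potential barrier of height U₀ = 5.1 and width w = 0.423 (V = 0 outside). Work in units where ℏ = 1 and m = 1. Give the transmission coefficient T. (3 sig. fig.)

T = 0.245

E < U₀: inside the barrier ψ ∝ e^{±κx} with κ = √(2m(U₀ − E))/ℏ = 2.800.
κw = 1.184, sinh(κw) = 1.481.
Matching ψ, ψ′ at both faces gives T = [1 + U₀² sinh²(κw) / (4E(U₀ − E))]⁻¹ = 1/4.085 = 0.245.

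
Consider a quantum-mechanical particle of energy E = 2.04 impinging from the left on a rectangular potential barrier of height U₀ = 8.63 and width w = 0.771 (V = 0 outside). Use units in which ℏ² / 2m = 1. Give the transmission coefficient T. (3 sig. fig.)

T = 0.0542

Since E < U₀ the interior solution is evanescent with decay constant κ = √(2m(U₀ − E))/ℏ = 2.567.
κw = 1.979, sinh(κw) = 3.550.
Matching ψ, ψ′ at both faces gives T = [1 + U₀² sinh²(κw) / (4E(U₀ − E))]⁻¹ = 1/18.45 = 0.0542.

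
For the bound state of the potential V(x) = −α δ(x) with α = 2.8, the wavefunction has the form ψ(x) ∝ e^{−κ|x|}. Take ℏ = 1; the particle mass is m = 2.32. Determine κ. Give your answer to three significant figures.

Integrate −(ℏ²/2m)ψ'' − αδ(x)ψ = Eψ from −ε to +ε: the ψ'' term gives ψ'(0⁺) − ψ'(0⁻) and the δ term gives −(2mα/ℏ²)ψ(0).
With ψ ∝ e^{−κ|x|} this yields −2κ = −2mα/ℏ², so κ = mα/ℏ² = 6.496.

κ = 6.50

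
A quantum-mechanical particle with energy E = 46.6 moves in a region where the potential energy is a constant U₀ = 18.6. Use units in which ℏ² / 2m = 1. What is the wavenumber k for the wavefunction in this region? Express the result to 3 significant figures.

With E > U₀ the solution is oscillatory, ψ ∝ e^{±ikx} with k = √(2m(E − U₀))/ℏ.
k = √(2 × 0.5 × 28) = 5.292.

k = 5.29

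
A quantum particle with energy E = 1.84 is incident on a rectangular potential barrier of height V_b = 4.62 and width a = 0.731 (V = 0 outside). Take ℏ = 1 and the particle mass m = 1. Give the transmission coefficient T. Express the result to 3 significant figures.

Since E < V_b the interior solution is evanescent with decay constant κ = √(2m(V_b − E))/ℏ = 2.358.
κa = 1.724, sinh(κa) = 2.713.
The exact tunnelling result is T⁻¹ = 1 + V_b² sinh²(κa) / [4E(V_b − E)] = 8.680, so T = 0.115.

T = 0.115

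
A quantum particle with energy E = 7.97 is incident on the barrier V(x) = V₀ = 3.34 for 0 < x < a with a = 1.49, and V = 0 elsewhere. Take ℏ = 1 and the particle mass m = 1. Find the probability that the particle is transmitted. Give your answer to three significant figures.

E > V₀: inside the barrier k₂ = √(2m(E − V₀))/ℏ = 3.043, k₂a = 4.534.
Matching at both interfaces gives T⁻¹ = 1 + V₀² sin²(k₂a) / [4E(E − V₀)] = 1.073, hence T = 0.932.

T = 0.932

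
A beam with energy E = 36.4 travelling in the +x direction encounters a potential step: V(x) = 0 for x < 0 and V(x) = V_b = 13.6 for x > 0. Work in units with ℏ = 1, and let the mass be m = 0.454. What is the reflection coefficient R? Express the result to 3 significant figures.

R = 0.0136

The wavenumbers are k₁ = √(2mE)/ℏ = 5.749 on the left and k₂ = √(2m(E − V_b))/ℏ = 4.550 on the right.
Matching ψ and ψ′ at x = 0 gives r = (k₁ − k₂)/(k₁ + k₂), so R = r² = 0.01355 and T = 1 − R = 0.9864.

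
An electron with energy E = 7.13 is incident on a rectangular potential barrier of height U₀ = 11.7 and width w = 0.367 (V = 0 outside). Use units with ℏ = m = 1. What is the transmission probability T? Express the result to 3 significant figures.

T = 0.343

E < U₀: inside the barrier ψ ∝ e^{±κx} with κ = √(2m(U₀ − E))/ℏ = 3.023.
κw = 1.110, sinh(κw) = 1.352.
The exact tunnelling result is T⁻¹ = 1 + U₀² sinh²(κw) / [4E(U₀ − E)] = 2.919, so T = 0.343.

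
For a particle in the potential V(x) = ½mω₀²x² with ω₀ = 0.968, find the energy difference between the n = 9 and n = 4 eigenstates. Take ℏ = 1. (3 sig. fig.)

E_n = ℏω₀(n + ½), so ΔE = (9 − 4) ℏω₀ = 5 × 0.968 = 4.840.

ΔE = 4.84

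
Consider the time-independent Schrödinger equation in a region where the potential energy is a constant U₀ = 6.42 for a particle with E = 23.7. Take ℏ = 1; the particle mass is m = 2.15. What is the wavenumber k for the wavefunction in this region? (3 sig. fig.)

k = 8.62

With E > U₀ the solution is oscillatory, ψ ∝ e^{±ikx} with k = √(2m(E − U₀))/ℏ.
k = √(2 × 2.15 × 17.28) = 8.620.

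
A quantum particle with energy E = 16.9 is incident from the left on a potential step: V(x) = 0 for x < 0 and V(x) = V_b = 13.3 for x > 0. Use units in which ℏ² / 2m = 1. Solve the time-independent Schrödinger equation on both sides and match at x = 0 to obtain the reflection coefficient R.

On each side the TISE gives plane waves with k = √(2m(E − V))/ℏ: k₁ = √(2·½·16.9) = 4.111, k₂ = √(2·½·3.6) = 1.897.
Matching ψ and ψ′ at x = 0 gives r = (k₁ − k₂)/(k₁ + k₂), so R = r² = 0.1357 and T = 1 − R = 0.8643.

R = 0.136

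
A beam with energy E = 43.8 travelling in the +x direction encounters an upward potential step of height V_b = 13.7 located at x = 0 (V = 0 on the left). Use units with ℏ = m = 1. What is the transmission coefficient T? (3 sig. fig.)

T = 0.991

On each side the TISE gives plane waves with k = √(2m(E − V))/ℏ: k₁ = √(2·1·43.8) = 9.359, k₂ = √(2·1·30.1) = 7.759.
Matching ψ and ψ′ at x = 0 gives r = (k₁ − k₂)/(k₁ + k₂), so R = r² = 0.008743 and T = 1 − R = 0.9913.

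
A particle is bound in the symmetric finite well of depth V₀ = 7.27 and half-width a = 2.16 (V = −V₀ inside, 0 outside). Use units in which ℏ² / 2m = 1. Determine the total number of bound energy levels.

N = 4

The dimensionless depth is z₀ = a√(2mV₀)/ℏ = 2.16 × √(7.270) = 5.824.
A new bound state (alternating even/odd) appears each time z₀ passes a multiple of π/2, so N = ⌊2z₀/π⌋ + 1 = ⌊3.708⌋ + 1 = 4.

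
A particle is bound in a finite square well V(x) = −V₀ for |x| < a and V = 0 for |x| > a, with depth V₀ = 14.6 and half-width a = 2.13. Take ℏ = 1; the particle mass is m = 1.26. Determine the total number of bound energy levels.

Define the well-strength parameter z₀ = (a/ℏ)√(2mV₀) = 2.13 × √(2·1.26·14.6) = 12.92.
A new bound state (alternating even/odd) appears each time z₀ passes a multiple of π/2, so N = ⌊2z₀/π⌋ + 1 = ⌊8.225⌋ + 1 = 9.

N = 9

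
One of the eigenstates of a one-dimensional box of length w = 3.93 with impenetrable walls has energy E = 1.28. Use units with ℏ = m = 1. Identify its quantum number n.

n = 2

From E_n = n²π²ℏ²/(2mw²) invert to n = √(2mw²E)/(πℏ).
n = (3.93/π) × √(2 × 1 × 1.28) = 2.002 → n = 2.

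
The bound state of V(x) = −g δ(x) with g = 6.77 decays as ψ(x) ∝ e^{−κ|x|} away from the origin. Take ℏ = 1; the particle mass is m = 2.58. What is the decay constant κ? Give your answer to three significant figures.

Integrating the TISE across x = 0 gives the cusp condition ψ'(0⁺) − ψ'(0⁻) = −(2mg/ℏ²)ψ(0).
With ψ ∝ e^{−κ|x|} this yields −2κ = −2mg/ℏ², so κ = mg/ℏ² = 17.47.

κ = 17.5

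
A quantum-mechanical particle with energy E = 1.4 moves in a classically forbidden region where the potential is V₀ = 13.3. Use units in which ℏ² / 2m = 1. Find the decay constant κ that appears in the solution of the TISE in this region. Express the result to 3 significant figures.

Since E < V₀ the TISE in this region is ψ'' = κ²ψ with κ = √(2m(V₀ − E))/ℏ.
κ = √(2 × 0.5 × 11.9) = 3.450.

κ = 3.45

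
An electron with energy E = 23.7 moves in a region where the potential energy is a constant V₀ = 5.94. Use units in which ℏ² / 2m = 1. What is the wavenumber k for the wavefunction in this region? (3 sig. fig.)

With E > V₀ the solution is oscillatory, ψ ∝ e^{±ikx} with k = √(2m(E − V₀))/ℏ.
k = √(2 × 0.5 × 17.76) = 4.214.

k = 4.21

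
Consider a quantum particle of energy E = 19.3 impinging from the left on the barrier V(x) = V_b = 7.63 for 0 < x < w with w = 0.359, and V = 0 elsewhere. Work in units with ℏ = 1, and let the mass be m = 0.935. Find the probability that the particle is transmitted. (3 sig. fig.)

T = 0.940

Above the barrier the interior wavenumber is k₂ = √(2m(E − V_b))/ℏ = 4.671, giving phase k₂w = 1.677.
T = [1 + V_b² sin²(k₂w) / (4E(E − V_b))]⁻¹ = 1/1.064 = 0.940.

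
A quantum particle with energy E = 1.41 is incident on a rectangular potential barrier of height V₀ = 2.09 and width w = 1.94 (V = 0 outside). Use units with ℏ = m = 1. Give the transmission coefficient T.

E < V₀: inside the barrier ψ ∝ e^{±κx} with κ = √(2m(V₀ − E))/ℏ = 1.166.
κw = 2.262, sinh(κw) = 4.751.
The exact tunnelling result is T⁻¹ = 1 + V₀² sinh²(κw) / [4E(V₀ − E)] = 26.71, so T = 0.0374.

T = 0.0374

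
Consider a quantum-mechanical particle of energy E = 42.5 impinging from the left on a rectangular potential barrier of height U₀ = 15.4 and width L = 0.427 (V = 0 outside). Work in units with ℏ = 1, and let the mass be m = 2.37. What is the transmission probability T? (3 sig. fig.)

E > U₀: inside the barrier k₂ = √(2m(E − U₀))/ℏ = 11.33, k₂L = 4.840.
T = [1 + U₀² sin²(k₂L) / (4E(E − U₀))]⁻¹ = 1/1.051 = 0.952.

T = 0.952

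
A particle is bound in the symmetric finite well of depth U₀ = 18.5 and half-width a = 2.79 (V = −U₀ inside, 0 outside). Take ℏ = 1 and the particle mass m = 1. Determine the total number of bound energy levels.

N = 11

Define the well-strength parameter z₀ = (a/ℏ)√(2mU₀) = 2.79 × √(2·1·18.5) = 16.97.
The even/odd transcendental equations gain one root per π/2 in z₀, giving N = 1 + ⌊2z₀/π⌋ = 1 + ⌊10.80⌋ = 11.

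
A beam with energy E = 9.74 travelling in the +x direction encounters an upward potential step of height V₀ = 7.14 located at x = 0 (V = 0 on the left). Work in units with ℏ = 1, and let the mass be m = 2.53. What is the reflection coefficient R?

On each side the TISE gives plane waves with k = √(2m(E − V))/ℏ: k₁ = √(2·2.53·9.74) = 7.020, k₂ = √(2·2.53·2.6) = 3.627.
Continuity of ψ and ψ′ at the step yields the reflection amplitude r = (k₁ − k₂)/(k₁ + k₂) = 0.3187; thus R = |r|² = 0.1016, T = 0.8984.

R = 0.102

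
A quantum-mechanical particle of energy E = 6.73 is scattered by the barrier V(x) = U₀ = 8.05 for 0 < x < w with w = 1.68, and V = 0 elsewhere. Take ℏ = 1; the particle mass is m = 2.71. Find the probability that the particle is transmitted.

T = 0.000274

Since E < U₀ the interior solution is evanescent with decay constant κ = √(2m(U₀ − E))/ℏ = 2.675.
κw = 4.494, sinh(κw) = 44.72.
The exact tunnelling result is T⁻¹ = 1 + U₀² sinh²(κw) / [4E(U₀ − E)] = 3648, so T = 0.000274.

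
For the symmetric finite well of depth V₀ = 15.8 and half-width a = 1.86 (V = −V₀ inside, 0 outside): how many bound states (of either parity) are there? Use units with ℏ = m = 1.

Define the well-strength parameter z₀ = (a/ℏ)√(2mV₀) = 1.86 × √(2·1·15.8) = 10.46.
The even/odd transcendental equations gain one root per π/2 in z₀, giving N = 1 + ⌊2z₀/π⌋ = 1 + ⌊6.656⌋ = 7.

N = 7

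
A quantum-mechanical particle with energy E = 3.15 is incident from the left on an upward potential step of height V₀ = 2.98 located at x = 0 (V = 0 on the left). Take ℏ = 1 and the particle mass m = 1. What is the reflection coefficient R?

R = 0.388

On each side the TISE gives plane waves with k = √(2m(E − V))/ℏ: k₁ = √(2·1·3.15) = 2.510, k₂ = √(2·1·0.17) = 0.5831.
Continuity of ψ and ψ′ at the step yields the reflection amplitude r = (k₁ − k₂)/(k₁ + k₂) = 0.6230; thus R = |r|² = 0.3881, T = 0.6119.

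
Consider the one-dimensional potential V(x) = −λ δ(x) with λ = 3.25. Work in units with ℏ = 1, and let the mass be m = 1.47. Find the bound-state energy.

For x ≠ 0 the bound state is ψ ∝ e^{−κ|x|}; integrating the TISE across the delta gives the cusp condition 2κ = 2mλ/ℏ², so κ = 4.778.
Then E = −ℏ²κ²/(2m) = −mλ²/(2ℏ²) = -7.763.

E = -7.76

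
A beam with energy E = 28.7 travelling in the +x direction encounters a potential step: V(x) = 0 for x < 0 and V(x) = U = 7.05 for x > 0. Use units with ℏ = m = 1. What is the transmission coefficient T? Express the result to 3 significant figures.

T = 0.995

On each side the TISE gives plane waves with k = √(2m(E − V))/ℏ: k₁ = √(2·1·28.7) = 7.576, k₂ = √(2·1·21.65) = 6.580.
Continuity of ψ and ψ′ at the step yields the reflection amplitude r = (k₁ − k₂)/(k₁ + k₂) = 0.07036; thus R = |r|² = 0.004950, T = 0.9950.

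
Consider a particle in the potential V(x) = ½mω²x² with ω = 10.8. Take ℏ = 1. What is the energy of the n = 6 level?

Using E_n = (n + ½)ℏω: E_6 = 6.5 × 10.8 = 70.20.

E = 70.2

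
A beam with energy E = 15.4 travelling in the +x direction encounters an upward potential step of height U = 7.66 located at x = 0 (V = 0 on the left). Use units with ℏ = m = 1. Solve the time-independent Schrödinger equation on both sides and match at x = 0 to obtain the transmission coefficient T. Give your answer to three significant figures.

T = 0.971

The wavenumbers are k₁ = √(2mE)/ℏ = 5.550 on the left and k₂ = √(2m(E − U))/ℏ = 3.934 on the right.
Matching ψ and ψ′ at x = 0 gives r = (k₁ − k₂)/(k₁ + k₂), so R = r² = 0.02901 and T = 1 − R = 0.9710.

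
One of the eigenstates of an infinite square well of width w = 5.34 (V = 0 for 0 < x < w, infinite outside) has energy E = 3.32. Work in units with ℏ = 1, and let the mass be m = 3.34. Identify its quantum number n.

n = 8

For an infinite well E_n = n²π²ℏ²/(2mw²), so n = (w/πℏ)√(2mE).
n = (5.34/π) × √(2 × 3.34 × 3.32) = 8.005 → n = 8.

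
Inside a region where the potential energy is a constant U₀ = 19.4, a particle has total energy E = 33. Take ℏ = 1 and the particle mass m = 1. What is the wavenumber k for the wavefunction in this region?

With E > U₀ the solution is oscillatory, ψ ∝ e^{±ikx} with k = √(2m(E − U₀))/ℏ.
k = √(2 × 1 × 13.6) = 5.215.

k = 5.22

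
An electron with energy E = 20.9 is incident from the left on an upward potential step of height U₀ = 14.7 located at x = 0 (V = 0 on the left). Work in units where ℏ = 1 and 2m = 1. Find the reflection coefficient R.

R = 0.0869

On each side the TISE gives plane waves with k = √(2m(E − V))/ℏ: k₁ = √(2·½·20.9) = 4.572, k₂ = √(2·½·6.2) = 2.490.
Matching ψ and ψ′ at x = 0 gives r = (k₁ − k₂)/(k₁ + k₂), so R = r² = 0.08690 and T = 1 − R = 0.9131.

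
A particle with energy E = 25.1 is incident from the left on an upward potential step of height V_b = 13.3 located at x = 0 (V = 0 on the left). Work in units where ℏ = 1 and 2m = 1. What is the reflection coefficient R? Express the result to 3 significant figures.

On each side the TISE gives plane waves with k = √(2m(E − V))/ℏ: k₁ = √(2·½·25.1) = 5.010, k₂ = √(2·½·11.8) = 3.435.
Continuity of ψ and ψ′ at the step yields the reflection amplitude r = (k₁ − k₂)/(k₁ + k₂) = 0.1865; thus R = |r|² = 0.03478, T = 0.9652.

R = 0.0348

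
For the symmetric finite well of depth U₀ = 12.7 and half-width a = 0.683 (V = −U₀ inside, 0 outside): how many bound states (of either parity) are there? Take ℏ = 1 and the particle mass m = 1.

N = 3

The dimensionless depth is z₀ = a√(2mU₀)/ℏ = 0.683 × √(25.40) = 3.442.
The even/odd transcendental equations gain one root per π/2 in z₀, giving N = 1 + ⌊2z₀/π⌋ = 1 + ⌊2.191⌋ = 3.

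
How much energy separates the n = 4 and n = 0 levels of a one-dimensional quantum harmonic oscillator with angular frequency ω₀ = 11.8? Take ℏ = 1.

ΔE = 47.2

E_n = ℏω₀(n + ½), so ΔE = (4 − 0) ℏω₀ = 4 × 11.8 = 47.20.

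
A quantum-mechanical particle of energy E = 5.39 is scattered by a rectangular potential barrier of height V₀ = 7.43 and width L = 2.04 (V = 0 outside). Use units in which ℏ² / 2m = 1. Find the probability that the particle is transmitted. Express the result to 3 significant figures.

Since E < V₀ the interior solution is evanescent with decay constant κ = √(2m(V₀ − E))/ℏ = 1.428.
κL = 2.914, sinh(κL) = 9.185.
The exact tunnelling result is T⁻¹ = 1 + V₀² sinh²(κL) / [4E(V₀ − E)] = 106.9, so T = 0.00935.

T = 0.00935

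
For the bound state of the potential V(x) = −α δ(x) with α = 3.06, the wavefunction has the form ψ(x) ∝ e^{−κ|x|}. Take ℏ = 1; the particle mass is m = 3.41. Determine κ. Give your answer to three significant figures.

Integrate −(ℏ²/2m)ψ'' − αδ(x)ψ = Eψ from −ε to +ε: the ψ'' term gives ψ'(0⁺) − ψ'(0⁻) and the δ term gives −(2mα/ℏ²)ψ(0).
With ψ ∝ e^{−κ|x|} this yields −2κ = −2mα/ℏ², so κ = mα/ℏ² = 10.43.

κ = 10.4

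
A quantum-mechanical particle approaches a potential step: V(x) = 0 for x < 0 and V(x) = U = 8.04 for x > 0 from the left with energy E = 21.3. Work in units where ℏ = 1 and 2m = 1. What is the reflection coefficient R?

The wavenumbers are k₁ = √(2mE)/ℏ = 4.615 on the left and k₂ = √(2m(E − U))/ℏ = 3.641 on the right.
Continuity of ψ and ψ′ at the step yields the reflection amplitude r = (k₁ − k₂)/(k₁ + k₂) = 0.1179; thus R = |r|² = 0.01391, T = 0.9861.

R = 0.0139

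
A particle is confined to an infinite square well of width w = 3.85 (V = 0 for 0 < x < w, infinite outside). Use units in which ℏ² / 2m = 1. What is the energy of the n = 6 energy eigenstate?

The infinite-well eigenfunctions ψ_n = √(2/w) sin(nπx/w) vanish at both walls, giving E_n = n²π²ℏ²/(2mw²).
E_6 = 6² × π² / (2 × 0.5 × 3.85²) = 23.97.

E = 24.0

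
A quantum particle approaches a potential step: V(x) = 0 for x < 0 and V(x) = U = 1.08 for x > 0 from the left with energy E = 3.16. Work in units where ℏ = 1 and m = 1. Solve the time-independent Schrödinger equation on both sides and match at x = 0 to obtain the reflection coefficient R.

On each side the TISE gives plane waves with k = √(2m(E − V))/ℏ: k₁ = √(2·1·3.16) = 2.514, k₂ = √(2·1·2.08) = 2.040.
Matching ψ and ψ′ at x = 0 gives r = (k₁ − k₂)/(k₁ + k₂), so R = r² = 0.01085 and T = 1 − R = 0.9891.

R = 0.0109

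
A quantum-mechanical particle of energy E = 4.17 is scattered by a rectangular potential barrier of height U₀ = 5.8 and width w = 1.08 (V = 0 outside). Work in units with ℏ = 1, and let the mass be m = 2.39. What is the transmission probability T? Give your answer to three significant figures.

E < U₀: inside the barrier ψ ∝ e^{±κx} with κ = √(2m(U₀ − E))/ℏ = 2.791.
κw = 3.015, sinh(κw) = 10.17.
The exact tunnelling result is T⁻¹ = 1 + U₀² sinh²(κw) / [4E(U₀ − E)] = 128.9, so T = 0.00776.

T = 0.00776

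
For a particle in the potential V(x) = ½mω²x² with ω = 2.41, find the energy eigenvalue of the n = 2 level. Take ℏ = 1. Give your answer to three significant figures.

The oscillator eigenvalues are E_n = ℏω(n + ½), so E_2 = 2.41 × 2.5 = 6.025.

E = 6.03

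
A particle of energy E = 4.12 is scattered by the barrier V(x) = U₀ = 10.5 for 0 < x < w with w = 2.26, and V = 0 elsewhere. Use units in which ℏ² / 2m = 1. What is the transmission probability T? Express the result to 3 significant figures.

Since E < U₀ the interior solution is evanescent with decay constant κ = √(2m(U₀ − E))/ℏ = 2.526.
κw = 5.708, sinh(κw) = 150.7.
Matching ψ, ψ′ at both faces gives T = [1 + U₀² sinh²(κw) / (4E(U₀ − E))]⁻¹ = 1/23820 = 0.0000420.

T = 0.0000420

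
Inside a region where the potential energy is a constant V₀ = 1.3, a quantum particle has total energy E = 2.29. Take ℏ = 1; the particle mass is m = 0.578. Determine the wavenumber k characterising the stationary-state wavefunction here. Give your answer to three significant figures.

With E > V₀ the solution is oscillatory, ψ ∝ e^{±ikx} with k = √(2m(E − V₀))/ℏ.
k = √(2 × 0.578 × 0.99) = 1.070.

k = 1.07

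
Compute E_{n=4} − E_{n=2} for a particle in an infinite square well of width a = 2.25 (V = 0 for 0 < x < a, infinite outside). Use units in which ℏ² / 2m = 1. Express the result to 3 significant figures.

E_n = n²π²ℏ²/(2ma²), so ΔE = (4² − 2²) π²ℏ²/(2ma²).
ΔE = 12 × π² / (2 × 0.5 × 2.25²) = 23.39.

ΔE = 23.4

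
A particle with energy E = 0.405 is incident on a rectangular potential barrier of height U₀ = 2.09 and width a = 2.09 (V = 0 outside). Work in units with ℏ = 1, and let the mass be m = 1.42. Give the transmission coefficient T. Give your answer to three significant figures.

E < U₀: inside the barrier ψ ∝ e^{±κx} with κ = √(2m(U₀ − E))/ℏ = 2.188.
κa = 4.572, sinh(κa) = 48.36.
Matching ψ, ψ′ at both faces gives T = [1 + U₀² sinh²(κa) / (4E(U₀ − E))]⁻¹ = 1/3744 = 0.000267.

T = 0.000267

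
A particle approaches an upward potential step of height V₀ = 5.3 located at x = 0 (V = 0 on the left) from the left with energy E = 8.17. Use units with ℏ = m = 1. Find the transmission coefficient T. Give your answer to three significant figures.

On each side the TISE gives plane waves with k = √(2m(E − V))/ℏ: k₁ = √(2·1·8.17) = 4.042, k₂ = √(2·1·2.87) = 2.396.
Matching ψ and ψ′ at x = 0 gives r = (k₁ − k₂)/(k₁ + k₂), so R = r² = 0.06540 and T = 1 − R = 0.9346.

T = 0.935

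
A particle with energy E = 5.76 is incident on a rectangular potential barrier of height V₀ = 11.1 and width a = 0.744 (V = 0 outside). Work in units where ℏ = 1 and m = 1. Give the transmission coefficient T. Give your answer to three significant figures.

T = 0.0304

E < V₀: inside the barrier ψ ∝ e^{±κx} with κ = √(2m(V₀ − E))/ℏ = 3.268.
κa = 2.431, sinh(κa) = 5.644.
Matching ψ, ψ′ at both faces gives T = [1 + V₀² sinh²(κa) / (4E(V₀ − E))]⁻¹ = 1/32.89 = 0.0304.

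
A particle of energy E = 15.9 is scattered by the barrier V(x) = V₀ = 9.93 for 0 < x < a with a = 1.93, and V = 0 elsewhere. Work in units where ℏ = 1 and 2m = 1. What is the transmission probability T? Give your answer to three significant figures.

Above the barrier the interior wavenumber is k₂ = √(2m(E − V₀))/ℏ = 2.443, giving phase k₂a = 4.716.
T = [1 + V₀² sin²(k₂a) / (4E(E − V₀))]⁻¹ = 1/1.260 = 0.794.

T = 0.794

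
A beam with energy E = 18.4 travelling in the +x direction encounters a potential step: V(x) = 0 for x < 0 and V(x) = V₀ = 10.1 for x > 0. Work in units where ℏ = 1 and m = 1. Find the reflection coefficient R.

The wavenumbers are k₁ = √(2mE)/ℏ = 6.066 on the left and k₂ = √(2m(E − V₀))/ℏ = 4.074 on the right.
Continuity of ψ and ψ′ at the step yields the reflection amplitude r = (k₁ − k₂)/(k₁ + k₂) = 0.1964; thus R = |r|² = 0.03859, T = 0.9614.

R = 0.0386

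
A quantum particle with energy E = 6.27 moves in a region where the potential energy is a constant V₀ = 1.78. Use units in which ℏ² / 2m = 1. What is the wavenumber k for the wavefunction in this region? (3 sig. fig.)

k = 2.12

With E > V₀ the solution is oscillatory, ψ ∝ e^{±ikx} with k = √(2m(E − V₀))/ℏ.
k = √(2 × 0.5 × 4.49) = 2.119.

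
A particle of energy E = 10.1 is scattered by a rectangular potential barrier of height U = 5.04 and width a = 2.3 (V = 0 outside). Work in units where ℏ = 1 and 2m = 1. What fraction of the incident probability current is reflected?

R = 0.0906

Above the barrier the interior wavenumber is k₂ = √(2m(E − U))/ℏ = 2.249, giving phase k₂a = 5.174.
T = [1 + U² sin²(k₂a) / (4E(E − U))]⁻¹ = 1/1.100 = 0.909.
R = 1 − T = 0.0906.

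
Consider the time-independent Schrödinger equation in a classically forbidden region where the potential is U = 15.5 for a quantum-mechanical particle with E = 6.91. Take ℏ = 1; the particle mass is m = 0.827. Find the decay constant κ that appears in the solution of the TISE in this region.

κ = 3.77

Since E < U the TISE in this region is ψ'' = κ²ψ with κ = √(2m(U − E))/ℏ.
κ = √(2 × 0.827 × 8.59) = 3.769.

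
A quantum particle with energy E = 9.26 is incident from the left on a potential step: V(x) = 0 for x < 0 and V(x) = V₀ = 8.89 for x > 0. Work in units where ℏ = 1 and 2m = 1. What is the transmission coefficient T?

T = 0.555

On each side the TISE gives plane waves with k = √(2m(E − V))/ℏ: k₁ = √(2·½·9.26) = 3.043, k₂ = √(2·½·0.37) = 0.6083.
Matching ψ and ψ′ at x = 0 gives r = (k₁ − k₂)/(k₁ + k₂), so R = r² = 0.4446 and T = 1 − R = 0.5554.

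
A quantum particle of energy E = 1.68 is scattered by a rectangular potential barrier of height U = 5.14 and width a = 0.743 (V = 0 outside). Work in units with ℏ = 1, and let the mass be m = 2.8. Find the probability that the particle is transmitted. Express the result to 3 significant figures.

E < U: inside the barrier ψ ∝ e^{±κx} with κ = √(2m(U − E))/ℏ = 4.402.
κa = 3.271, sinh(κa) = 13.14.
Matching ψ, ψ′ at both faces gives T = [1 + U² sinh²(κa) / (4E(U − E))]⁻¹ = 1/197.3 = 0.00507.

T = 0.00507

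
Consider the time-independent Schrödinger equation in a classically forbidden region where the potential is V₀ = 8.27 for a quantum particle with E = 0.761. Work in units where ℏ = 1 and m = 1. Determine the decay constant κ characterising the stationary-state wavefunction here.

κ = 3.88

Since E < V₀ the TISE in this region is ψ'' = κ²ψ with κ = √(2m(V₀ − E))/ℏ.
κ = √(2 × 1 × 7.509) = 3.875.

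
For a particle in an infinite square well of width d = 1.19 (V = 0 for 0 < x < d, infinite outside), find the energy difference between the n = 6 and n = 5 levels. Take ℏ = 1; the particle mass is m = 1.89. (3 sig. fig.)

E_n = n²π²ℏ²/(2md²), so ΔE = (6² − 5²) π²ℏ²/(2md²).
ΔE = 11 × π² / (2 × 1.89 × 1.19²) = 20.28.

ΔE = 20.3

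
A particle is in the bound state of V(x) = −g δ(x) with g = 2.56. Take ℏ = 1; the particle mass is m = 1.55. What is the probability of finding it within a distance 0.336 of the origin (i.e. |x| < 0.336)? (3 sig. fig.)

The normalised bound state is ψ = √κ e^{−κ|x|} with κ = mg/ℏ² = 3.968.
P(|x| < d) = ∫_{−d}^{d} κ e^{−2κ|x|} dx = 1 − e^{−2κd} = 1 − e^{−2.666} = 0.9305.

P = 0.931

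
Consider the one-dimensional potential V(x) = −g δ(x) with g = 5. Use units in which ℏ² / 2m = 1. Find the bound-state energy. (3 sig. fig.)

For x ≠ 0 the bound state is ψ ∝ e^{−κ|x|}; integrating the TISE across the delta gives the cusp condition 2κ = 2mg/ℏ², so κ = 2.500.
Then E = −ℏ²κ²/(2m) = −mg²/(2ℏ²) = -6.250.

E = -6.25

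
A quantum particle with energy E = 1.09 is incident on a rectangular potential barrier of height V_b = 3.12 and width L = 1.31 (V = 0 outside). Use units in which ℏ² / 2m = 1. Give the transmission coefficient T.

E < V_b: inside the barrier ψ ∝ e^{±κx} with κ = √(2m(V_b − E))/ℏ = 1.425.
κL = 1.866, sinh(κL) = 3.155.
The exact tunnelling result is T⁻¹ = 1 + V_b² sinh²(κL) / [4E(V_b − E)] = 11.95, so T = 0.0837.

T = 0.0837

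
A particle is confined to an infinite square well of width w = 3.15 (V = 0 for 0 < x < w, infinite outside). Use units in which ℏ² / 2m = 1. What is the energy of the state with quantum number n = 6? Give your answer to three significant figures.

E = 35.8

The infinite-well eigenfunctions ψ_n = √(2/w) sin(nπx/w) vanish at both walls, giving E_n = n²π²ℏ²/(2mw²).
E_6 = 6² × π² / (2 × 0.5 × 3.15²) = 35.81.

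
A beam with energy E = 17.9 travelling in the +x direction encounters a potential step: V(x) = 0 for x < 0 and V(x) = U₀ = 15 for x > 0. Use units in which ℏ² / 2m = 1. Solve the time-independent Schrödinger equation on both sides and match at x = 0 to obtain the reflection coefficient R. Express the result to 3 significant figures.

On each side the TISE gives plane waves with k = √(2m(E − V))/ℏ: k₁ = √(2·½·17.9) = 4.231, k₂ = √(2·½·2.9) = 1.703.
Continuity of ψ and ψ′ at the step yields the reflection amplitude r = (k₁ − k₂)/(k₁ + k₂) = 0.4260; thus R = |r|² = 0.1815, T = 0.8185.

R = 0.181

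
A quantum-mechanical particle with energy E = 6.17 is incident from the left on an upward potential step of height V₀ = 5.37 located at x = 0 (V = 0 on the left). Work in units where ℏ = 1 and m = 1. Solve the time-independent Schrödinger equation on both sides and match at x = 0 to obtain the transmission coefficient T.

T = 0.779

The wavenumbers are k₁ = √(2mE)/ℏ = 3.513 on the left and k₂ = √(2m(E − V₀))/ℏ = 1.265 on the right.
Continuity of ψ and ψ′ at the step yields the reflection amplitude r = (k₁ − k₂)/(k₁ + k₂) = 0.4705; thus R = |r|² = 0.2214, T = 0.7786.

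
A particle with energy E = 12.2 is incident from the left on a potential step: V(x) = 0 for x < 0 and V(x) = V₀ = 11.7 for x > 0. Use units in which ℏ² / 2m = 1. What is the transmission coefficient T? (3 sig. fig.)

On each side the TISE gives plane waves with k = √(2m(E − V))/ℏ: k₁ = √(2·½·12.2) = 3.493, k₂ = √(2·½·0.5) = 0.7071.
Continuity of ψ and ψ′ at the step yields the reflection amplitude r = (k₁ − k₂)/(k₁ + k₂) = 0.6633; thus R = |r|² = 0.4399, T = 0.5601.

T = 0.560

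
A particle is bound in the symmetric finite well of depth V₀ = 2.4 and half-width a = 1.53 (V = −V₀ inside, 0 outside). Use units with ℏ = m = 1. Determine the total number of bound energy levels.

Define the well-strength parameter z₀ = (a/ℏ)√(2mV₀) = 1.53 × √(2·1·2.4) = 3.352.
A new bound state (alternating even/odd) appears each time z₀ passes a multiple of π/2, so N = ⌊2z₀/π⌋ + 1 = ⌊2.134⌋ + 1 = 3.

N = 3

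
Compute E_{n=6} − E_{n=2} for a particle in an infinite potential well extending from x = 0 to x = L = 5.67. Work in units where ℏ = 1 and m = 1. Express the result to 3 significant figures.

E_n = n²π²ℏ²/(2mL²), so ΔE = (6² − 2²) π²ℏ²/(2mL²).
ΔE = 32 × π² / (2 × 1 × 5.67²) = 4.912.

ΔE = 4.91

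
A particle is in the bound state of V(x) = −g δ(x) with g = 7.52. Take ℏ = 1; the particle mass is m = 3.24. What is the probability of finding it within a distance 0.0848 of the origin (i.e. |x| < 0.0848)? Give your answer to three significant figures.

The normalised bound state is ψ = √κ e^{−κ|x|} with κ = mg/ℏ² = 24.36.
P(|x| < d) = ∫_{−d}^{d} κ e^{−2κ|x|} dx = 1 − e^{−2κd} = 1 − e^{−4.132} = 0.9840.

P = 0.984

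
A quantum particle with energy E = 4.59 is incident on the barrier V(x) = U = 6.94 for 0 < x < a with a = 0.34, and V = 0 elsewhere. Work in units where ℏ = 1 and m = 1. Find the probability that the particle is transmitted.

T = 0.580

Since E < U the interior solution is evanescent with decay constant κ = √(2m(U − E))/ℏ = 2.168.
κa = 0.7371, sinh(κa) = 0.8057.
Matching ψ, ψ′ at both faces gives T = [1 + U² sinh²(κa) / (4E(U − E))]⁻¹ = 1/1.725 = 0.580.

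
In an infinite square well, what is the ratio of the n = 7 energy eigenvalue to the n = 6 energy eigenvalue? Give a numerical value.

1.36111

E_n = n²π²ℏ²/(2mL²) so the ratio is n₂²/n₁² = 49/36 = 1.36111.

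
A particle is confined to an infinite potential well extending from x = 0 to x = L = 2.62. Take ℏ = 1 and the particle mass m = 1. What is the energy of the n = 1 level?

Requiring ψ(0) = ψ(L) = 0 quantises k = nπ/L, hence E_n = ℏ²k²/2m = n²π²ℏ²/(2mL²).
E_1 = 1² × π² / (2 × 1 × 2.62²) = 0.7189.

E = 0.719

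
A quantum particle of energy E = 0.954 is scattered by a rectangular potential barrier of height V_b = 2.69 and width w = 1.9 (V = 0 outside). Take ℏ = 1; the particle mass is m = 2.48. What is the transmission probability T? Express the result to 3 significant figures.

T = 0.0000526

Since E < V_b the interior solution is evanescent with decay constant κ = √(2m(V_b − E))/ℏ = 2.934.
κw = 5.575, sinh(κw) = 131.9.
The exact tunnelling result is T⁻¹ = 1 + V_b² sinh²(κw) / [4E(V_b − E)] = 19010, so T = 0.0000526.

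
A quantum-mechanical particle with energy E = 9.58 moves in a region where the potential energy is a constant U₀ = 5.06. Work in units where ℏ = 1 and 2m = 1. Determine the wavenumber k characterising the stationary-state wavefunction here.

k = 2.13

With E > U₀ the solution is oscillatory, ψ ∝ e^{±ikx} with k = √(2m(E − U₀))/ℏ.
k = √(2 × 0.5 × 4.52) = 2.126.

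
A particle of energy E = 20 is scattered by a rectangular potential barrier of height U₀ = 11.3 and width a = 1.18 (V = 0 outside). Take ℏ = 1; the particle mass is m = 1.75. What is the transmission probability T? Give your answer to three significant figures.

T = 0.991

E > U₀: inside the barrier k₂ = √(2m(E − U₀))/ℏ = 5.518, k₂a = 6.511.
Matching at both interfaces gives T⁻¹ = 1 + U₀² sin²(k₂a) / [4E(E − U₀)] = 1.009, hence T = 0.991.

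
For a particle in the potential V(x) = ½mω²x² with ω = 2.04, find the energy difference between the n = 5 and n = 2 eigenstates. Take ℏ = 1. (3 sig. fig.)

ΔE = 6.12

E_n = ℏω(n + ½), so ΔE = (5 − 2) ℏω = 3 × 2.04 = 6.120.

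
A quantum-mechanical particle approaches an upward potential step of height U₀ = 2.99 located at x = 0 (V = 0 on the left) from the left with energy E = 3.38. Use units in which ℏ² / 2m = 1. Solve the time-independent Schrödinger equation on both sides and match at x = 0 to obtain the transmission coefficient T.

On each side the TISE gives plane waves with k = √(2m(E − V))/ℏ: k₁ = √(2·½·3.38) = 1.838, k₂ = √(2·½·0.39) = 0.6245.
Matching ψ and ψ′ at x = 0 gives r = (k₁ − k₂)/(k₁ + k₂), so R = r² = 0.2429 and T = 1 − R = 0.7571.

T = 0.757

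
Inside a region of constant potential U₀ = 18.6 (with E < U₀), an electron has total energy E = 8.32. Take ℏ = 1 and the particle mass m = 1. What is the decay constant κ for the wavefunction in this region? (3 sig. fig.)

κ = 4.53

Since E < U₀ the TISE in this region is ψ'' = κ²ψ with κ = √(2m(U₀ − E))/ℏ.
κ = √(2 × 1 × 10.28) = 4.534.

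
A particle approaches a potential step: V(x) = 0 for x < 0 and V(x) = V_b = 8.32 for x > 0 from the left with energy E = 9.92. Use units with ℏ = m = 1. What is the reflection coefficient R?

The wavenumbers are k₁ = √(2mE)/ℏ = 4.454 on the left and k₂ = √(2m(E − V_b))/ℏ = 1.789 on the right.
Continuity of ψ and ψ′ at the step yields the reflection amplitude r = (k₁ − k₂)/(k₁ + k₂) = 0.4269; thus R = |r|² = 0.1823, T = 0.8177.

R = 0.182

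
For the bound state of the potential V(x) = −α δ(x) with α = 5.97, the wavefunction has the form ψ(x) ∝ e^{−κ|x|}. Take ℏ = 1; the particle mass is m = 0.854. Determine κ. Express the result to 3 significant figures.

κ = 5.10

Integrating the TISE across x = 0 gives the cusp condition ψ'(0⁺) − ψ'(0⁻) = −(2mα/ℏ²)ψ(0).
With ψ ∝ e^{−κ|x|} this yields −2κ = −2mα/ℏ², so κ = mα/ℏ² = 5.098.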